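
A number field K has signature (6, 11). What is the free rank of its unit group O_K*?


By Dirichlet's unit theorem:
rank = r1 + r2 - 1
= 6 + 11 - 1
= 16

16


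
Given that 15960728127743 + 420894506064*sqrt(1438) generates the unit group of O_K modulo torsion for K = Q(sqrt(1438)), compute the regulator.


epsilon = 15960728127743 + 420894506064*sqrt(1438)
= 3.1921e+13
R = ln(3.1921e+13)
= 31.0943

31.0943


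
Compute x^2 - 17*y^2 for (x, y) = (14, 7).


x^2 - d*y^2
= 14^2 - 17*7^2
= 196 - 833
= -637

-637


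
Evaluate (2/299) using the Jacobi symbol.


Compute (2/299) via quadratic reciprocity:
  pull out 2: (2/299) = -1  (since 299 mod 8 = 3)
  (1/299) = 1
Product of signs = -1

-1


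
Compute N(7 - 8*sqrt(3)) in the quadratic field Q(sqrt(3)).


N(a + b*sqrt(d)) = a^2 - d*b^2
= (7)^2 - (3)*(-8)^2
= 49 - 192
= -143

-143


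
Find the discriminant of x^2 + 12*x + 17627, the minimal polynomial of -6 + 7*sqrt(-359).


The element -6 + 7*sqrt(-359) has minimal polynomial:
x^2 + 12*x + 17627
Discriminant = (12)^2 - 4*(17627)
= 144 - 70508
= -70364

-70364


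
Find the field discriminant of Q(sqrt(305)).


For K = Q(sqrt(d)) with d squarefree: disc(K) = d if d = 1 mod 4, and disc(K) = 4d if d = 2 or 3 mod 4.
Here d = 305, and d mod 4 = 1.
d = 1 mod 4 (O_K = Z[(1+sqrt(d))/2]), so disc(K) = d = 305

305


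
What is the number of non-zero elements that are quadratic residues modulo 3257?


For prime p, the number of non-zero quadratic residues is (p-1)/2.
= (3257-1)/2
= 1628

1628


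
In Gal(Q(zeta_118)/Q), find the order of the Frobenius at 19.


The Frobenius at p in Gal(Q(zeta_n)/Q) = (Z/nZ)* is the class of p, so its order is ord_118(19), the smallest k >= 1 with 19^k = 1 mod 118.
n = 118 = 2 * 59, phi(118) = 58; the order divides phi(n).
Divisors of 58: 1, 2, 29, 58
Repeated squaring mod 118: 19^1 = 19, 19^2 = 7, 19^4 = 49, 19^8 = 41, 19^16 = 29, 19^32 = 15
Test divisors in increasing order:
  k=1: 19^1 = 19 mod 118
  k=2: 19^2 = 7 mod 118
  k=29: 19^29 = 29 * 41 * 49 * 19 = 1 mod 118  <- first divisor giving 1
Order = 29

29


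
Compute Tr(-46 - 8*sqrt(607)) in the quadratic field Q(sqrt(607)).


Tr(a + b*sqrt(d)) = (a + b*sqrt(d)) + (a - b*sqrt(d)) = 2a
= 2 * (-46)
= -92

-92


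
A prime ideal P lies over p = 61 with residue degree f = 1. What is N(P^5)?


N(P^a) = p^(a*f)
= 61^(5*1)
= 61^5
= 844596301

844596301


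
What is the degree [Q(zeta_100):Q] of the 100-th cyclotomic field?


The degree equals Euler's totient phi(100).
100 = 2^2 * 5^2
phi(100) = 40

40


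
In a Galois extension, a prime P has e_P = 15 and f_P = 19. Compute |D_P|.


|D_P| = e * f
= 15 * 19
= 285

285


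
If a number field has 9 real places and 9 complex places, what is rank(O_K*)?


By Dirichlet's unit theorem:
rank = r1 + r2 - 1
= 9 + 9 - 1
= 17

17


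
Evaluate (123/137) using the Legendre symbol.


p = 137 is prime, so compute (123/137) with the reciprocity algorithm (Jacobi-symbol steps: pull out 2s via (2/n), flip via reciprocity, reduce):
  reciprocity: (123/137) -> +(137/123)
  reduce: (14/123)
  pull out 2: (2/123) = -1  (since 123 mod 8 = 3)
  reciprocity: (7/123) -> -(123/7)
  reduce: (4/7)
  pull out 2: (2/7) = +1  (since 7 mod 8 = 7)
  pull out 2: (2/7) = +1  (since 7 mod 8 = 7)
  (1/7) = 1
Product of signs = 1
(123/137) = 1

1


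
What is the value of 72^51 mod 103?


p = 103 is prime and the exponent is (p-1)/2 = 51, so by Euler's criterion 72^51 = (72/103) = +1 or -1 mod 103.
Compute by square-and-multiply:
  51 = 32 + 16 + 2 + 1 (binary 110011)
  Repeated squaring mod 103: 72^1 = 72, 72^2 = 34, 72^4 = 23, 72^8 = 14, 72^16 = 93, 72^32 = 100
  72^51 = 72^32 * 72^16 * 72^2 * 72^1 = 100 * 93 * 34 * 72 mod 103
    100 * 93 = 9300 = 30 mod 103
    30 * 34 = 1020 = 93 mod 103
    93 * 72 = 6696 = 1 mod 103
  72^51 = 1 mod 103
Result 1: 72 is a quadratic residue mod 103.
72^51 mod 103 = 1

1


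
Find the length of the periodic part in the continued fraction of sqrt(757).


Run the CF algorithm for sqrt(757).
a_0 = floor(sqrt(757)) = 27; set m_0=0, q_0=1.
Recurrence: m' = q*a - m,  q' = (d - m'^2)/q,  a' = floor((a_0 + m')/q').
  step 1: m=27, q=28, a=1
  step 2: m=1, q=27, a=1
  step 3: m=26, q=3, a=17
  step 4: m=25, q=44, a=1
  step 5: m=19, q=9, a=5
  step 6: m=26, q=9, a=5
  step 7: m=19, q=44, a=1
  step 8: m=25, q=3, a=17
  step 9: m=26, q=27, a=1
  step 10: m=1, q=28, a=1
  step 11: m=27, q=1, a=54
a_11 = 2*a_0 = 54, so the period closes here.
sqrt(757) = [27; 1, 1, 17, 1, 5, 5, 1, 17, 1, 1, 54]
Period length = 11

11


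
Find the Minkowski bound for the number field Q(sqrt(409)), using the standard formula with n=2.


d = 409, d mod 4 = 1, so disc(K) = d = 409; |disc(K)| = 409
Real quadratic field, so n = 2, s = r2 = 0, r1 = 2
M = (n!/n^n) * (4/pi)^s * sqrt(|disc(K)|) = (2!/2^2) * (4/pi)^0 * sqrt(409)
= 0.5 * 1.000000 * 20.223748
= 10.1119

10.1119


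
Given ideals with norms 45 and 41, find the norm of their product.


N(IJ) = N(I) * N(J)
= 45 * 41
= 1845

1845


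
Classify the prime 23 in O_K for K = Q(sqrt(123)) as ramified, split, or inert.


K = Q(sqrt(123)). Since d mod 4 = 3, disc(K) = 492.
Check p | disc: 492 mod 23 = 9.
p does not divide disc. Compute Legendre symbol (d/p):
8^((23-1)/2) mod 23 = 1
(d/p) = 1, so p splits: (p) = P*P' with e=1, f=1, g=2.
Therefore p is split.

split


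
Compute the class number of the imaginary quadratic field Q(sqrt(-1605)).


K = Q(sqrt(-1605)). d mod 4 = 3, so D = disc(K) = 4d = -6420
h(K) equals the number of primitive reduced positive-definite forms (a, b, c) = a*x^2 + b*x*y + c*y^2 with b^2 - 4ac = D,
where reduced means |b| <= a <= c, with b >= 0 whenever |b| = a or a = c, and primitive means gcd(a, b, c) = 1.
Reduced forces 3a^2 <= |D| = 6420, so 1 <= a <= 46; b must have the parity of D, and c = (b^2 - D)/(4a) must be an integer >= a.
Enumerate a = 1..46, b in [-a, a]:
  a=1: (1, 0, 1605)  [1]
  a=2: (2, 2, 803)  [1]
  a=3: (3, 0, 535)  [1]
  a=4: none
  a=5: (5, 0, 321)  [1]
  a=6: (6, 6, 269)  [1]
  a=7..9: none
  a=10: (10, 10, 163)  [1]
  a=11: (11, -2, 146), (11, 2, 146)  [2]
  a=12..14: none
  a=15: (15, 0, 107)  [1]
  a=16..21: none
  a=22: (22, -2, 73), (22, 2, 73)  [2]
  a=23..29: none
  a=30: (30, 30, 61)  [1]
  a=31: (31, -20, 55), (31, 20, 55)  [2]
  a=32: none
  a=33: (33, -24, 53), (33, 24, 53)  [2]
  a=34..46: none
Total reduced forms: 1 + 1 + 1 + 1 + 1 + 1 + 2 + 1 + 2 + 1 + 2 + 2 = 16
h = 16

16


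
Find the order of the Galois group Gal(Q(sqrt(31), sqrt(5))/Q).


The 2 square roots of distinct primes are multiplicatively independent over Q,
so [K:Q] = 2^2 and Gal(K/Q) is isomorphic to (Z/2Z)^2.
|Gal| = 2^2 = 4

4


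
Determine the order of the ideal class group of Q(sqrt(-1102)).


K = Q(sqrt(-1102)). d mod 4 = 2, so D = disc(K) = 4d = -4408
h(K) equals the number of primitive reduced positive-definite forms (a, b, c) = a*x^2 + b*x*y + c*y^2 with b^2 - 4ac = D,
where reduced means |b| <= a <= c, with b >= 0 whenever |b| = a or a = c, and primitive means gcd(a, b, c) = 1.
Reduced forces 3a^2 <= |D| = 4408, so 1 <= a <= 38; b must have the parity of D, and c = (b^2 - D)/(4a) must be an integer >= a.
Enumerate a = 1..38, b in [-a, a]:
  a=1: (1, 0, 1102)  [1]
  a=2: (2, 0, 551)  [1]
  a=3..6: none
  a=7: (7, -4, 158), (7, 4, 158)  [2]
  a=8..10: none
  a=11: (11, -6, 101), (11, 6, 101)  [2]
  a=12: none
  a=13: (13, -8, 86), (13, 8, 86)  [2]
  a=14: (14, -4, 79), (14, 4, 79)  [2]
  a=15..18: none
  a=19: (19, 0, 58)  [1]
  a=20..21: none
  a=22: (22, -16, 53), (22, 16, 53)  [2]
  a=23: (23, -10, 49), (23, 10, 49)  [2]
  a=24..25: none
  a=26: (26, -8, 43), (26, 8, 43)  [2]
  a=27..28: none
  a=29: (29, 0, 38)  [1]
  a=30: none
  a=31: (31, -26, 41), (31, 26, 41)  [2]
  a=32..38: none
Total reduced forms: 1 + 1 + 2 + 2 + 2 + 2 + 1 + 2 + 2 + 2 + 1 + 2 = 20
h = 20

20


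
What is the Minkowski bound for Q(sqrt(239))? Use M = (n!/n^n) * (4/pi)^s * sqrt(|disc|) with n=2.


d = 239, d mod 4 = 3, so disc(K) = 4d = 956; |disc(K)| = 956
Real quadratic field, so n = 2, s = r2 = 0, r1 = 2
M = (n!/n^n) * (4/pi)^s * sqrt(|disc(K)|) = (2!/2^2) * (4/pi)^0 * sqrt(956)
= 0.5 * 1.000000 * 30.919250
= 15.4596

15.4596


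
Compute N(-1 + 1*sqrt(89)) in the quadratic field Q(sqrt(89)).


N(a + b*sqrt(d)) = a^2 - d*b^2
= (-1)^2 - (89)*(1)^2
= 1 - 89
= -88

-88


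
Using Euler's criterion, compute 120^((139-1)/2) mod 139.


p = 139 is prime and the exponent is (p-1)/2 = 69, so by Euler's criterion 120^69 = (120/139) = +1 or -1 mod 139.
Compute by square-and-multiply:
  69 = 64 + 4 + 1 (binary 1000101)
  Repeated squaring mod 139: 120^1 = 120, 120^2 = 83, 120^4 = 78, 120^8 = 107, 120^16 = 51, 120^32 = 99, 120^64 = 71
  120^69 = 120^64 * 120^4 * 120^1 = 71 * 78 * 120 mod 139
    71 * 78 = 5538 = 117 mod 139
    117 * 120 = 14040 = 1 mod 139
  120^69 = 1 mod 139
Result 1: 120 is a quadratic residue mod 139.
120^69 mod 139 = 1

1


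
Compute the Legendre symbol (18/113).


p = 113 is prime, so compute (18/113) with the reciprocity algorithm (Jacobi-symbol steps: pull out 2s via (2/n), flip via reciprocity, reduce):
  pull out 2: (2/113) = +1  (since 113 mod 8 = 1)
  reciprocity: (9/113) -> +(113/9)
  reduce: (5/9)
  reciprocity: (5/9) -> +(9/5)
  reduce: (4/5)
  pull out 2: (2/5) = -1  (since 5 mod 8 = 5)
  pull out 2: (2/5) = -1  (since 5 mod 8 = 5)
  (1/5) = 1
Product of signs = 1
(18/113) = 1

1


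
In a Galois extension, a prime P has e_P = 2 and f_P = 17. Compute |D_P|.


|D_P| = e * f
= 2 * 17
= 34

34


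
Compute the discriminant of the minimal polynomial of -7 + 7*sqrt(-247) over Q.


The element -7 + 7*sqrt(-247) has minimal polynomial:
x^2 + 14*x + 12152
Discriminant = (14)^2 - 4*(12152)
= 196 - 48608
= -48412

-48412


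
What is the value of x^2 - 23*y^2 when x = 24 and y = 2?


x^2 - d*y^2
= 24^2 - 23*2^2
= 576 - 92
= 484

484


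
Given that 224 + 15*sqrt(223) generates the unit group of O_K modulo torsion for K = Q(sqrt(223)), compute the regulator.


epsilon = 224 + 15*sqrt(223)
= 447.9978
R = ln(447.9978)
= 6.1048

6.1048


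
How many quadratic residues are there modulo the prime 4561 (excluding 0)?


For prime p, the number of non-zero quadratic residues is (p-1)/2.
= (4561-1)/2
= 2280

2280


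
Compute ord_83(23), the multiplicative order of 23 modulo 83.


We want ord_83(23), the smallest k >= 1 with 23^k = 1 mod 83.
n = 83 = 83, phi(83) = 82; the order divides phi(n).
Divisors of 82: 1, 2, 41, 82
Repeated squaring mod 83: 23^1 = 23, 23^2 = 31, 23^4 = 48, 23^8 = 63, 23^16 = 68, 23^32 = 59, 23^64 = 78
Test divisors in increasing order:
  k=1: 23^1 = 23 mod 83
  k=2: 23^2 = 31 mod 83
  k=41: 23^41 = 59 * 63 * 23 = 1 mod 83  <- first divisor giving 1
Order = 41

41


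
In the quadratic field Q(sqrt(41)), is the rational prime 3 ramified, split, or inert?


K = Q(sqrt(41)). Since d mod 4 = 1, disc(K) = 41.
Check p | disc: 41 mod 3 = 2.
p does not divide disc. Compute Legendre symbol (d/p):
2^((3-1)/2) mod 3 = -1
(d/p) = -1, so p is inert: (p) stays prime with e=1, f=2, g=1.
Therefore p is inert.

inert


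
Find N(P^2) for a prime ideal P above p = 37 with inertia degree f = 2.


N(P^a) = p^(a*f)
= 37^(2*2)
= 37^4
= 1874161

1874161


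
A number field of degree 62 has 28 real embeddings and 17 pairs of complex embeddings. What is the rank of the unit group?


By Dirichlet's unit theorem:
rank = r1 + r2 - 1
= 28 + 17 - 1
= 44

44


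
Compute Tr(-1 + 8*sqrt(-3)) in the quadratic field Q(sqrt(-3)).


Tr(a + b*sqrt(d)) = (a + b*sqrt(d)) + (a - b*sqrt(d)) = 2a
= 2 * (-1)
= -2

-2


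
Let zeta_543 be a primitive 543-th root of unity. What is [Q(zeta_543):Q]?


The degree equals Euler's totient phi(543).
543 = 3 * 181
phi(543) = 360

360


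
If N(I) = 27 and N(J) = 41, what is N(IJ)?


N(IJ) = N(I) * N(J)
= 27 * 41
= 1107

1107


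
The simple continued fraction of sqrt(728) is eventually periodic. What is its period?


Run the CF algorithm for sqrt(728).
a_0 = floor(sqrt(728)) = 26; set m_0=0, q_0=1.
Recurrence: m' = q*a - m,  q' = (d - m'^2)/q,  a' = floor((a_0 + m')/q').
  step 1: m=26, q=52, a=1
  step 2: m=26, q=1, a=52
a_2 = 2*a_0 = 52, so the period closes here.
sqrt(728) = [26; 1, 52]
Period length = 2

2


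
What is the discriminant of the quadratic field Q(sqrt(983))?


For K = Q(sqrt(d)) with d squarefree: disc(K) = d if d = 1 mod 4, and disc(K) = 4d if d = 2 or 3 mod 4.
Here d = 983, and d mod 4 = 3.
d = 3 mod 4, not 1 (O_K = Z[sqrt(d)]), so disc(K) = 4d = 4 * (983) = 3932

3932


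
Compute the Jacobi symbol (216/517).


Compute (216/517) via quadratic reciprocity:
  pull out 2: (2/517) = -1  (since 517 mod 8 = 5)
  pull out 2: (2/517) = -1  (since 517 mod 8 = 5)
  pull out 2: (2/517) = -1  (since 517 mod 8 = 5)
  reciprocity: (27/517) -> +(517/27)
  reduce: (4/27)
  pull out 2: (2/27) = -1  (since 27 mod 8 = 3)
  pull out 2: (2/27) = -1  (since 27 mod 8 = 3)
  (1/27) = 1
Product of signs = -1

-1


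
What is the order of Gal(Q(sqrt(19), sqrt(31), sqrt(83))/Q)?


The 3 square roots of distinct primes are multiplicatively independent over Q,
so [K:Q] = 2^3 and Gal(K/Q) is isomorphic to (Z/2Z)^3.
|Gal| = 2^3 = 8

8


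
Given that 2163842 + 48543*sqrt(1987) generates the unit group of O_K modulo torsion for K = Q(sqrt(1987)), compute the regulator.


epsilon = 2163842 + 48543*sqrt(1987)
= 4.3277e+06
R = ln(4.3277e+06)
= 15.2805

15.2805


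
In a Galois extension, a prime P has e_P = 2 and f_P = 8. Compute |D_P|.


|D_P| = e * f
= 2 * 8
= 16

16


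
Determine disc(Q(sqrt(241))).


For K = Q(sqrt(d)) with d squarefree: disc(K) = d if d = 1 mod 4, and disc(K) = 4d if d = 2 or 3 mod 4.
Here d = 241, and d mod 4 = 1.
d = 1 mod 4 (O_K = Z[(1+sqrt(d))/2]), so disc(K) = d = 241

241


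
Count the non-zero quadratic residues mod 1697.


For prime p, the number of non-zero quadratic residues is (p-1)/2.
= (1697-1)/2
= 848

848


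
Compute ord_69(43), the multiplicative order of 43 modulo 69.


We want ord_69(43), the smallest k >= 1 with 43^k = 1 mod 69.
n = 69 = 3 * 23, phi(69) = 44; the order divides phi(n).
Divisors of 44: 1, 2, 4, 11, 22, 44
Repeated squaring mod 69: 43^1 = 43, 43^2 = 55, 43^4 = 58, 43^8 = 52, 43^16 = 13, 43^32 = 31
Test divisors in increasing order:
  k=1: 43^1 = 43 mod 69
  k=2: 43^2 = 55 mod 69
  k=4: 43^4 = 58 mod 69
  k=11: 43^11 = 52 * 55 * 43 = 22 mod 69
  k=22: 43^22 = 13 * 58 * 55 = 1 mod 69  <- first divisor giving 1
Order = 22

22


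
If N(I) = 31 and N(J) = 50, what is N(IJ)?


N(IJ) = N(I) * N(J)
= 31 * 50
= 1550

1550


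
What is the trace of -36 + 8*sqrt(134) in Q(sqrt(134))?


Tr(a + b*sqrt(d)) = (a + b*sqrt(d)) + (a - b*sqrt(d)) = 2a
= 2 * (-36)
= -72

-72


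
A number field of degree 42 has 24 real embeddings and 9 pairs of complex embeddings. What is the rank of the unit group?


By Dirichlet's unit theorem:
rank = r1 + r2 - 1
= 24 + 9 - 1
= 32

32


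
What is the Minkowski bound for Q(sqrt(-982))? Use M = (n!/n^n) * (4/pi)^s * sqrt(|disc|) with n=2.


d = -982, d mod 4 = 2, so disc(K) = 4d = -3928; |disc(K)| = 3928
Imaginary quadratic field, so n = 2, s = r2 = 1, r1 = 0
M = (n!/n^n) * (4/pi)^s * sqrt(|disc(K)|) = (2!/2^2) * (4/pi)^1 * sqrt(3928)
= 0.5 * 1.273240 * 62.673758
= 39.8994

39.8994


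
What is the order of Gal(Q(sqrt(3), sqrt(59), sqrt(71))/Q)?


The 3 square roots of distinct primes are multiplicatively independent over Q,
so [K:Q] = 2^3 and Gal(K/Q) is isomorphic to (Z/2Z)^3.
|Gal| = 2^3 = 8

8


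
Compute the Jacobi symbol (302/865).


Compute (302/865) via quadratic reciprocity:
  pull out 2: (2/865) = +1  (since 865 mod 8 = 1)
  reciprocity: (151/865) -> +(865/151)
  reduce: (110/151)
  pull out 2: (2/151) = +1  (since 151 mod 8 = 7)
  reciprocity: (55/151) -> -(151/55)
  reduce: (41/55)
  reciprocity: (41/55) -> +(55/41)
  reduce: (14/41)
  pull out 2: (2/41) = +1  (since 41 mod 8 = 1)
  reciprocity: (7/41) -> +(41/7)
  reduce: (6/7)
  pull out 2: (2/7) = +1  (since 7 mod 8 = 7)
  reciprocity: (3/7) -> -(7/3)
  reduce: (1/3)
  (1/3) = 1
Product of signs = 1

1


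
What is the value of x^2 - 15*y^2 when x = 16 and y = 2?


x^2 - d*y^2
= 16^2 - 15*2^2
= 256 - 60
= 196

196


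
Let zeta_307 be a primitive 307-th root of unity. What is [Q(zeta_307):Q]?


The degree equals Euler's totient phi(307).
307 = 307
phi(307) = 306

306


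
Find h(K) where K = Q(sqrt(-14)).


K = Q(sqrt(-14)). d mod 4 = 2, so D = disc(K) = 4d = -56
h(K) equals the number of primitive reduced positive-definite forms (a, b, c) = a*x^2 + b*x*y + c*y^2 with b^2 - 4ac = D,
where reduced means |b| <= a <= c, with b >= 0 whenever |b| = a or a = c, and primitive means gcd(a, b, c) = 1.
Reduced forces 3a^2 <= |D| = 56, so 1 <= a <= 4; b must have the parity of D, and c = (b^2 - D)/(4a) must be an integer >= a.
Enumerate a = 1..4, b in [-a, a]:
  a=1: (1, 0, 14)  [1]
  a=2: (2, 0, 7)  [1]
  a=3: (3, -2, 5), (3, 2, 5)  [2]
  a=4: none
Total reduced forms: 1 + 1 + 2 = 4
h = 4

4


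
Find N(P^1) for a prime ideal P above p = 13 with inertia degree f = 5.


N(P^a) = p^(a*f)
= 13^(1*5)
= 13^5
= 371293

371293


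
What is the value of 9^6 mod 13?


p = 13 is prime and the exponent is (p-1)/2 = 6, so by Euler's criterion 9^6 = (9/13) = +1 or -1 mod 13.
Compute by square-and-multiply:
  6 = 4 + 2 (binary 110)
  Repeated squaring mod 13: 9^1 = 9, 9^2 = 3, 9^4 = 9
  9^6 = 9^4 * 9^2 = 9 * 3 mod 13
    9 * 3 = 27 = 1 mod 13
  9^6 = 1 mod 13
Result 1: 9 is a quadratic residue mod 13.
9^6 mod 13 = 1

1


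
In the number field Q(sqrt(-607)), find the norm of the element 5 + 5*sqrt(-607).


N(a + b*sqrt(d)) = a^2 - d*b^2
= (5)^2 - (-607)*(5)^2
= 25 + 15175
= 15200

15200


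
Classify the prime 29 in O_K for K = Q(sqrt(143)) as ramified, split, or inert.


K = Q(sqrt(143)). Since d mod 4 = 3, disc(K) = 572.
Check p | disc: 572 mod 29 = 21.
p does not divide disc. Compute Legendre symbol (d/p):
27^((29-1)/2) mod 29 = -1
(d/p) = -1, so p is inert: (p) stays prime with e=1, f=2, g=1.
Therefore p is inert.

inert


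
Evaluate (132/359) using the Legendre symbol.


p = 359 is prime, so compute (132/359) with the reciprocity algorithm (Jacobi-symbol steps: pull out 2s via (2/n), flip via reciprocity, reduce):
  pull out 2: (2/359) = +1  (since 359 mod 8 = 7)
  pull out 2: (2/359) = +1  (since 359 mod 8 = 7)
  reciprocity: (33/359) -> +(359/33)
  reduce: (29/33)
  reciprocity: (29/33) -> +(33/29)
  reduce: (4/29)
  pull out 2: (2/29) = -1  (since 29 mod 8 = 5)
  pull out 2: (2/29) = -1  (since 29 mod 8 = 5)
  (1/29) = 1
Product of signs = 1
(132/359) = 1

1


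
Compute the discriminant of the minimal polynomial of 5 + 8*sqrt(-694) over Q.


The element 5 + 8*sqrt(-694) has minimal polynomial:
x^2 - 10*x + 44441
Discriminant = (-10)^2 - 4*(44441)
= 100 - 177764
= -177664

-177664


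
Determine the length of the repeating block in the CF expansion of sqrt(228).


Run the CF algorithm for sqrt(228).
a_0 = floor(sqrt(228)) = 15; set m_0=0, q_0=1.
Recurrence: m' = q*a - m,  q' = (d - m'^2)/q,  a' = floor((a_0 + m')/q').
  step 1: m=15, q=3, a=10
  step 2: m=15, q=1, a=30
a_2 = 2*a_0 = 30, so the period closes here.
sqrt(228) = [15; 10, 30]
Period length = 2

2


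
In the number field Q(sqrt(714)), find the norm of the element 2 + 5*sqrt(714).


N(a + b*sqrt(d)) = a^2 - d*b^2
= (2)^2 - (714)*(5)^2
= 4 - 17850
= -17846

-17846


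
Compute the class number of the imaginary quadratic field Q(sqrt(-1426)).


K = Q(sqrt(-1426)). d mod 4 = 2, so D = disc(K) = 4d = -5704
h(K) equals the number of primitive reduced positive-definite forms (a, b, c) = a*x^2 + b*x*y + c*y^2 with b^2 - 4ac = D,
where reduced means |b| <= a <= c, with b >= 0 whenever |b| = a or a = c, and primitive means gcd(a, b, c) = 1.
Reduced forces 3a^2 <= |D| = 5704, so 1 <= a <= 43; b must have the parity of D, and c = (b^2 - D)/(4a) must be an integer >= a.
Enumerate a = 1..43, b in [-a, a]:
  a=1: (1, 0, 1426)  [1]
  a=2: (2, 0, 713)  [1]
  a=3..4: none
  a=5: (5, -4, 286), (5, 4, 286)  [2]
  a=6: none
  a=7: (7, -6, 205), (7, 6, 205)  [2]
  a=8..9: none
  a=10: (10, -4, 143), (10, 4, 143)  [2]
  a=11: (11, -4, 130), (11, 4, 130)  [2]
  a=12: none
  a=13: (13, -4, 110), (13, 4, 110)  [2]
  a=14: (14, -8, 103), (14, 8, 103)  [2]
  a=15..16: none
  a=17: (17, -12, 86), (17, 12, 86)  [2]
  a=18..21: none
  a=22: (22, -4, 65), (22, 4, 65)  [2]
  a=23: (23, 0, 62)  [1]
  a=24: none
  a=25: (25, -14, 59), (25, 14, 59)  [2]
  a=26: (26, -4, 55), (26, 4, 55)  [2]
  a=27..28: none
  a=29: (29, -26, 55), (29, 26, 55)  [2]
  a=30: none
  a=31: (31, 0, 46)  [1]
  a=32..33: none
  a=34: (34, -12, 43), (34, 12, 43)  [2]
  a=35: (35, -34, 49), (35, -6, 41), (35, 6, 41), (35, 34, 49)  [4]
  a=36..43: none
Total reduced forms: 1 + 1 + 2 + 2 + 2 + 2 + 2 + 2 + 2 + 2 + 1 + 2 + 2 + 2 + 1 + 2 + 4 = 32
h = 32

32


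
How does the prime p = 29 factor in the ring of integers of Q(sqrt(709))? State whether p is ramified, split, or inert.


K = Q(sqrt(709)). Since d mod 4 = 1, disc(K) = 709.
Check p | disc: 709 mod 29 = 13.
p does not divide disc. Compute Legendre symbol (d/p):
13^((29-1)/2) mod 29 = 1
(d/p) = 1, so p splits: (p) = P*P' with e=1, f=1, g=2.
Therefore p is split.

split


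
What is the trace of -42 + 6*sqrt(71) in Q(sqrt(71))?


Tr(a + b*sqrt(d)) = (a + b*sqrt(d)) + (a - b*sqrt(d)) = 2a
= 2 * (-42)
= -84

-84


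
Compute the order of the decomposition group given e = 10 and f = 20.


|D_P| = e * f
= 10 * 20
= 200

200


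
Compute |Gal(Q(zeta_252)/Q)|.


|Gal(Q(zeta_252)/Q)| = phi(252)
= 72

72


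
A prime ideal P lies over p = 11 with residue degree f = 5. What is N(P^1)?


N(P^a) = p^(a*f)
= 11^(1*5)
= 11^5
= 161051

161051


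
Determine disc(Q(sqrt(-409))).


For K = Q(sqrt(d)) with d squarefree: disc(K) = d if d = 1 mod 4, and disc(K) = 4d if d = 2 or 3 mod 4.
Here d = -409, and d mod 4 = 3.
d = 3 mod 4, not 1 (O_K = Z[sqrt(d)]), so disc(K) = 4d = 4 * (-409) = -1636

-1636


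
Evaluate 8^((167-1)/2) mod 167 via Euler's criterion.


p = 167 is prime and the exponent is (p-1)/2 = 83, so by Euler's criterion 8^83 = (8/167) = +1 or -1 mod 167.
Compute by square-and-multiply:
  83 = 64 + 16 + 2 + 1 (binary 1010011)
  Repeated squaring mod 167: 8^1 = 8, 8^2 = 64, 8^4 = 88, 8^8 = 62, 8^16 = 3, 8^32 = 9, 8^64 = 81
  8^83 = 8^64 * 8^16 * 8^2 * 8^1 = 81 * 3 * 64 * 8 mod 167
    81 * 3 = 243 = 76 mod 167
    76 * 64 = 4864 = 21 mod 167
    21 * 8 = 168 = 1 mod 167
  8^83 = 1 mod 167
Result 1: 8 is a quadratic residue mod 167.
8^83 mod 167 = 1

1


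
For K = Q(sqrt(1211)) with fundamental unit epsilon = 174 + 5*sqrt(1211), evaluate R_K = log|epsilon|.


epsilon = 174 + 5*sqrt(1211)
= 347.9971
R = ln(347.9971)
= 5.8522

5.8522


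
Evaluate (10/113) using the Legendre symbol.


p = 113 is prime, so compute (10/113) with the reciprocity algorithm (Jacobi-symbol steps: pull out 2s via (2/n), flip via reciprocity, reduce):
  pull out 2: (2/113) = +1  (since 113 mod 8 = 1)
  reciprocity: (5/113) -> +(113/5)
  reduce: (3/5)
  reciprocity: (3/5) -> +(5/3)
  reduce: (2/3)
  pull out 2: (2/3) = -1  (since 3 mod 8 = 3)
  (1/3) = 1
Product of signs = -1
(10/113) = -1

-1


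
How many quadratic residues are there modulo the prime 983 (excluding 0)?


For prime p, the number of non-zero quadratic residues is (p-1)/2.
= (983-1)/2
= 491

491


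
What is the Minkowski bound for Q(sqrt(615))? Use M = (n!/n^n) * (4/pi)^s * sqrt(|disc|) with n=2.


d = 615, d mod 4 = 3, so disc(K) = 4d = 2460; |disc(K)| = 2460
Real quadratic field, so n = 2, s = r2 = 0, r1 = 2
M = (n!/n^n) * (4/pi)^s * sqrt(|disc(K)|) = (2!/2^2) * (4/pi)^0 * sqrt(2460)
= 0.5 * 1.000000 * 49.598387
= 24.7992

24.7992


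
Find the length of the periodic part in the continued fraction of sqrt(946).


Run the CF algorithm for sqrt(946).
a_0 = floor(sqrt(946)) = 30; set m_0=0, q_0=1.
Recurrence: m' = q*a - m,  q' = (d - m'^2)/q,  a' = floor((a_0 + m')/q').
  step 1: m=30, q=46, a=1
  step 2: m=16, q=15, a=3
  step 3: m=29, q=7, a=8
  step 4: m=27, q=31, a=1
  step 5: m=4, q=30, a=1
  step 6: m=26, q=9, a=6
  step 7: m=28, q=18, a=3
  step 8: m=26, q=15, a=3
  step 9: m=19, q=39, a=1
  step 10: m=20, q=14, a=3
  step 11: m=22, q=33, a=1
  step 12: m=11, q=25, a=1
  step 13: m=14, q=30, a=1
  step 14: m=16, q=23, a=2
  step 15: m=30, q=2, a=30
  step 16: m=30, q=23, a=2
  step 17: m=16, q=30, a=1
  step 18: m=14, q=25, a=1
  step 19: m=11, q=33, a=1
  step 20: m=22, q=14, a=3
  step 21: m=20, q=39, a=1
  step 22: m=19, q=15, a=3
  step 23: m=26, q=18, a=3
  step 24: m=28, q=9, a=6
  step 25: m=26, q=30, a=1
  step 26: m=4, q=31, a=1
  step 27: m=27, q=7, a=8
  step 28: m=29, q=15, a=3
  step 29: m=16, q=46, a=1
  step 30: m=30, q=1, a=60
a_30 = 2*a_0 = 60, so the period closes here.
sqrt(946) = [30; 1, 3, 8, 1, 1, 6, 3, 3, 1, 3, 1, 1, 1, 2, 30, 2, 1, 1, 1, 3, 1, 3, 3, 6, 1, 1, 8, 3, 1, 60]
Period length = 30

30


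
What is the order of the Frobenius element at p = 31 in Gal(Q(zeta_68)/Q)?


The Frobenius at p in Gal(Q(zeta_n)/Q) = (Z/nZ)* is the class of p, so its order is ord_68(31), the smallest k >= 1 with 31^k = 1 mod 68.
n = 68 = 2^2 * 17, phi(68) = 32; the order divides phi(n).
Divisors of 32: 1, 2, 4, 8, 16, 32
Repeated squaring mod 68: 31^1 = 31, 31^2 = 9, 31^4 = 13, 31^8 = 33, 31^16 = 1, 31^32 = 1
Test divisors in increasing order:
  k=1: 31^1 = 31 mod 68
  k=2: 31^2 = 9 mod 68
  k=4: 31^4 = 13 mod 68
  k=8: 31^8 = 33 mod 68
  k=16: 31^16 = 1 mod 68  <- first divisor giving 1
Order = 16

16


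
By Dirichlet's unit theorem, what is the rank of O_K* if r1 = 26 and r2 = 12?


By Dirichlet's unit theorem:
rank = r1 + r2 - 1
= 26 + 12 - 1
= 37

37


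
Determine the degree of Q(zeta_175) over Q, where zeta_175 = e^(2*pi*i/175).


The degree equals Euler's totient phi(175).
175 = 5^2 * 7
phi(175) = 120

120


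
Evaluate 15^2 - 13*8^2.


x^2 - d*y^2
= 15^2 - 13*8^2
= 225 - 832
= -607

-607


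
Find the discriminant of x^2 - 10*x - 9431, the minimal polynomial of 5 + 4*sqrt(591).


The element 5 + 4*sqrt(591) has minimal polynomial:
x^2 - 10*x - 9431
Discriminant = (-10)^2 - 4*(-9431)
= 100 + 37724
= 37824

37824


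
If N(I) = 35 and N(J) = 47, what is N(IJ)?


N(IJ) = N(I) * N(J)
= 35 * 47
= 1645

1645


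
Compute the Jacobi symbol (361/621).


Compute (361/621) via quadratic reciprocity:
  reciprocity: (361/621) -> +(621/361)
  reduce: (260/361)
  pull out 2: (2/361) = +1  (since 361 mod 8 = 1)
  pull out 2: (2/361) = +1  (since 361 mod 8 = 1)
  reciprocity: (65/361) -> +(361/65)
  reduce: (36/65)
  pull out 2: (2/65) = +1  (since 65 mod 8 = 1)
  pull out 2: (2/65) = +1  (since 65 mod 8 = 1)
  reciprocity: (9/65) -> +(65/9)
  reduce: (2/9)
  pull out 2: (2/9) = +1  (since 9 mod 8 = 1)
  (1/9) = 1
Product of signs = 1

1


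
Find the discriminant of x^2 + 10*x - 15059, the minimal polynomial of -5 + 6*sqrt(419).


The element -5 + 6*sqrt(419) has minimal polynomial:
x^2 + 10*x - 15059
Discriminant = (10)^2 - 4*(-15059)
= 100 + 60236
= 60336

60336


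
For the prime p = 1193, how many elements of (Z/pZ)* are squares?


For prime p, the number of non-zero quadratic residues is (p-1)/2.
= (1193-1)/2
= 596

596


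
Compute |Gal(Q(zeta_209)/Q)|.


|Gal(Q(zeta_209)/Q)| = phi(209)
= 180

180


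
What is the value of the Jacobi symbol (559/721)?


Compute (559/721) via quadratic reciprocity:
  reciprocity: (559/721) -> +(721/559)
  reduce: (162/559)
  pull out 2: (2/559) = +1  (since 559 mod 8 = 7)
  reciprocity: (81/559) -> +(559/81)
  reduce: (73/81)
  reciprocity: (73/81) -> +(81/73)
  reduce: (8/73)
  pull out 2: (2/73) = +1  (since 73 mod 8 = 1)
  pull out 2: (2/73) = +1  (since 73 mod 8 = 1)
  pull out 2: (2/73) = +1  (since 73 mod 8 = 1)
  (1/73) = 1
Product of signs = 1

1


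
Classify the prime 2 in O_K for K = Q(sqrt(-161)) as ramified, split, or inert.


K = Q(sqrt(-161)). Since d mod 4 = 3, disc(K) = -644.
Check p | disc: -644 mod 2 = 0.
p divides disc, so p ramifies: (p) = P^2 with e=2, f=1, g=1.
Therefore p is ramified.

ramified


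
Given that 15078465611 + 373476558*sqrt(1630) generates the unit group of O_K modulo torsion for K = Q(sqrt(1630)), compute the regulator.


epsilon = 15078465611 + 373476558*sqrt(1630)
= 3.0157e+10
R = ln(3.0157e+10)
= 24.1297

24.1297


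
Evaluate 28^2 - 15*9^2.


x^2 - d*y^2
= 28^2 - 15*9^2
= 784 - 1215
= -431

-431


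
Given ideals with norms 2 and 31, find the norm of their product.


N(IJ) = N(I) * N(J)
= 2 * 31
= 62

62


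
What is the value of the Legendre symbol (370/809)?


p = 809 is prime, so compute (370/809) with the reciprocity algorithm (Jacobi-symbol steps: pull out 2s via (2/n), flip via reciprocity, reduce):
  pull out 2: (2/809) = +1  (since 809 mod 8 = 1)
  reciprocity: (185/809) -> +(809/185)
  reduce: (69/185)
  reciprocity: (69/185) -> +(185/69)
  reduce: (47/69)
  reciprocity: (47/69) -> +(69/47)
  reduce: (22/47)
  pull out 2: (2/47) = +1  (since 47 mod 8 = 7)
  reciprocity: (11/47) -> -(47/11)
  reduce: (3/11)
  reciprocity: (3/11) -> -(11/3)
  reduce: (2/3)
  pull out 2: (2/3) = -1  (since 3 mod 8 = 3)
  (1/3) = 1
Product of signs = -1
(370/809) = -1

-1


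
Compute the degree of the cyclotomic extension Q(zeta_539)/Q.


The degree equals Euler's totient phi(539).
539 = 7^2 * 11
phi(539) = 420

420


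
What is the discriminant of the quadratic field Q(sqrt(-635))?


For K = Q(sqrt(d)) with d squarefree: disc(K) = d if d = 1 mod 4, and disc(K) = 4d if d = 2 or 3 mod 4.
Here d = -635, and d mod 4 = 1.
d = 1 mod 4 (O_K = Z[(1+sqrt(d))/2]), so disc(K) = d = -635

-635


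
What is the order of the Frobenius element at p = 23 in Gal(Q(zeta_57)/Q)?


The Frobenius at p in Gal(Q(zeta_n)/Q) = (Z/nZ)* is the class of p, so its order is ord_57(23), the smallest k >= 1 with 23^k = 1 mod 57.
n = 57 = 3 * 19, phi(57) = 36; the order divides phi(n).
Divisors of 36: 1, 2, 3, 4, 6, 9, 12, 18, 36
Repeated squaring mod 57: 23^1 = 23, 23^2 = 16, 23^4 = 28, 23^8 = 43, 23^16 = 25, 23^32 = 55
Test divisors in increasing order:
  k=1: 23^1 = 23 mod 57
  k=2: 23^2 = 16 mod 57
  k=3: 23^3 = 16 * 23 = 26 mod 57
  k=4: 23^4 = 28 mod 57
  k=6: 23^6 = 28 * 16 = 49 mod 57
  k=9: 23^9 = 43 * 23 = 20 mod 57
  k=12: 23^12 = 43 * 28 = 7 mod 57
  k=18: 23^18 = 25 * 16 = 1 mod 57  <- first divisor giving 1
Order = 18

18


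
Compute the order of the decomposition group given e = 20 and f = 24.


|D_P| = e * f
= 20 * 24
= 480

480


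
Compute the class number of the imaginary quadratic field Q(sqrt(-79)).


K = Q(sqrt(-79)). d mod 4 = 1, so D = disc(K) = d = -79
h(K) equals the number of primitive reduced positive-definite forms (a, b, c) = a*x^2 + b*x*y + c*y^2 with b^2 - 4ac = D,
where reduced means |b| <= a <= c, with b >= 0 whenever |b| = a or a = c, and primitive means gcd(a, b, c) = 1.
Reduced forces 3a^2 <= |D| = 79, so 1 <= a <= 5; b must have the parity of D, and c = (b^2 - D)/(4a) must be an integer >= a.
Enumerate a = 1..5, b in [-a, a]:
  a=1: (1, 1, 20)  [1]
  a=2: (2, -1, 10), (2, 1, 10)  [2]
  a=3: none
  a=4: (4, -1, 5), (4, 1, 5)  [2]
  a=5: none
Total reduced forms: 1 + 2 + 2 = 5
h = 5

5


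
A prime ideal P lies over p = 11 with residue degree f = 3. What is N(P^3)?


N(P^a) = p^(a*f)
= 11^(3*3)
= 11^9
= 2357947691

2357947691


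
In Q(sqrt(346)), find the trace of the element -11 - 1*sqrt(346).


Tr(a + b*sqrt(d)) = (a + b*sqrt(d)) + (a - b*sqrt(d)) = 2a
= 2 * (-11)
= -22

-22


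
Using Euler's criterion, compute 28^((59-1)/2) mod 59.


p = 59 is prime and the exponent is (p-1)/2 = 29, so by Euler's criterion 28^29 = (28/59) = +1 or -1 mod 59.
Compute by square-and-multiply:
  29 = 16 + 8 + 4 + 1 (binary 11101)
  Repeated squaring mod 59: 28^1 = 28, 28^2 = 17, 28^4 = 53, 28^8 = 36, 28^16 = 57
  28^29 = 28^16 * 28^8 * 28^4 * 28^1 = 57 * 36 * 53 * 28 mod 59
    57 * 36 = 2052 = 46 mod 59
    46 * 53 = 2438 = 19 mod 59
    19 * 28 = 532 = 1 mod 59
  28^29 = 1 mod 59
Result 1: 28 is a quadratic residue mod 59.
28^29 mod 59 = 1

1


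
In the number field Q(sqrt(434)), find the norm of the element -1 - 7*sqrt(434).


N(a + b*sqrt(d)) = a^2 - d*b^2
= (-1)^2 - (434)*(-7)^2
= 1 - 21266
= -21265

-21265


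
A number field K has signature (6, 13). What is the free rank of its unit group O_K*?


By Dirichlet's unit theorem:
rank = r1 + r2 - 1
= 6 + 13 - 1
= 18

18


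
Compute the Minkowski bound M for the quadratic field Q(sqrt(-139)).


d = -139, d mod 4 = 1, so disc(K) = d = -139; |disc(K)| = 139
Imaginary quadratic field, so n = 2, s = r2 = 1, r1 = 0
M = (n!/n^n) * (4/pi)^s * sqrt(|disc(K)|) = (2!/2^2) * (4/pi)^1 * sqrt(139)
= 0.5 * 1.273240 * 11.789826
= 7.5056

7.5056


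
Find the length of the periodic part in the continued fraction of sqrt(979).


Run the CF algorithm for sqrt(979).
a_0 = floor(sqrt(979)) = 31; set m_0=0, q_0=1.
Recurrence: m' = q*a - m,  q' = (d - m'^2)/q,  a' = floor((a_0 + m')/q').
  step 1: m=31, q=18, a=3
  step 2: m=23, q=25, a=2
  step 3: m=27, q=10, a=5
  step 4: m=23, q=45, a=1
  step 5: m=22, q=11, a=4
  step 6: m=22, q=45, a=1
  step 7: m=23, q=10, a=5
  step 8: m=27, q=25, a=2
  step 9: m=23, q=18, a=3
  step 10: m=31, q=1, a=62
a_10 = 2*a_0 = 62, so the period closes here.
sqrt(979) = [31; 3, 2, 5, 1, 4, 1, 5, 2, 3, 62]
Period length = 10

10


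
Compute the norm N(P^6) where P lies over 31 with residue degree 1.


N(P^a) = p^(a*f)
= 31^(6*1)
= 31^6
= 887503681

887503681


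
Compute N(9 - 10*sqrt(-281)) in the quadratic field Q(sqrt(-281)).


N(a + b*sqrt(d)) = a^2 - d*b^2
= (9)^2 - (-281)*(-10)^2
= 81 + 28100
= 28181

28181


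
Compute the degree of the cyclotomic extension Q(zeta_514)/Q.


The degree equals Euler's totient phi(514).
514 = 2 * 257
phi(514) = 256

256


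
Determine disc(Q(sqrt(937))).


For K = Q(sqrt(d)) with d squarefree: disc(K) = d if d = 1 mod 4, and disc(K) = 4d if d = 2 or 3 mod 4.
Here d = 937, and d mod 4 = 1.
d = 1 mod 4 (O_K = Z[(1+sqrt(d))/2]), so disc(K) = d = 937

937


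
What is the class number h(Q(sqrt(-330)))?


K = Q(sqrt(-330)). d mod 4 = 2, so D = disc(K) = 4d = -1320
h(K) equals the number of primitive reduced positive-definite forms (a, b, c) = a*x^2 + b*x*y + c*y^2 with b^2 - 4ac = D,
where reduced means |b| <= a <= c, with b >= 0 whenever |b| = a or a = c, and primitive means gcd(a, b, c) = 1.
Reduced forces 3a^2 <= |D| = 1320, so 1 <= a <= 20; b must have the parity of D, and c = (b^2 - D)/(4a) must be an integer >= a.
Enumerate a = 1..20, b in [-a, a]:
  a=1: (1, 0, 330)  [1]
  a=2: (2, 0, 165)  [1]
  a=3: (3, 0, 110)  [1]
  a=4: none
  a=5: (5, 0, 66)  [1]
  a=6: (6, 0, 55)  [1]
  a=7..9: none
  a=10: (10, 0, 33)  [1]
  a=11: (11, 0, 30)  [1]
  a=12..14: none
  a=15: (15, 0, 22)  [1]
  a=16..20: none
Total reduced forms: 1 + 1 + 1 + 1 + 1 + 1 + 1 + 1 = 8
h = 8

8


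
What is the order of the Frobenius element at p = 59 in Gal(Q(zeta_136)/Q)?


The Frobenius at p in Gal(Q(zeta_n)/Q) = (Z/nZ)* is the class of p, so its order is ord_136(59), the smallest k >= 1 with 59^k = 1 mod 136.
n = 136 = 2^3 * 17, phi(136) = 64; the order divides phi(n).
Divisors of 64: 1, 2, 4, 8, 16, 32, 64
Repeated squaring mod 136: 59^1 = 59, 59^2 = 81, 59^4 = 33, 59^8 = 1, 59^16 = 1, 59^32 = 1, 59^64 = 1
Test divisors in increasing order:
  k=1: 59^1 = 59 mod 136
  k=2: 59^2 = 81 mod 136
  k=4: 59^4 = 33 mod 136
  k=8: 59^8 = 1 mod 136  <- first divisor giving 1
Order = 8

8


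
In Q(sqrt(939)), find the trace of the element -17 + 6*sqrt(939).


Tr(a + b*sqrt(d)) = (a + b*sqrt(d)) + (a - b*sqrt(d)) = 2a
= 2 * (-17)
= -34

-34


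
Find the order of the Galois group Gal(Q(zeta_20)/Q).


|Gal(Q(zeta_20)/Q)| = phi(20)
= 8

8


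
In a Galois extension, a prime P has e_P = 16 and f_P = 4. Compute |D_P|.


|D_P| = e * f
= 16 * 4
= 64

64


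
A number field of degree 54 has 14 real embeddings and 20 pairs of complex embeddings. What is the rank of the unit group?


By Dirichlet's unit theorem:
rank = r1 + r2 - 1
= 14 + 20 - 1
= 33

33


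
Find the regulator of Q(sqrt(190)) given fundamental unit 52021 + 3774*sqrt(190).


epsilon = 52021 + 3774*sqrt(190)
= 104042.0000
R = ln(104042.0000)
= 11.5525

11.5525


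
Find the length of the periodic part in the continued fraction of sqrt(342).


Run the CF algorithm for sqrt(342).
a_0 = floor(sqrt(342)) = 18; set m_0=0, q_0=1.
Recurrence: m' = q*a - m,  q' = (d - m'^2)/q,  a' = floor((a_0 + m')/q').
  step 1: m=18, q=18, a=2
  step 2: m=18, q=1, a=36
a_2 = 2*a_0 = 36, so the period closes here.
sqrt(342) = [18; 2, 36]
Period length = 2

2


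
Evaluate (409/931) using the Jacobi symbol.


Compute (409/931) via quadratic reciprocity:
  reciprocity: (409/931) -> +(931/409)
  reduce: (113/409)
  reciprocity: (113/409) -> +(409/113)
  reduce: (70/113)
  pull out 2: (2/113) = +1  (since 113 mod 8 = 1)
  reciprocity: (35/113) -> +(113/35)
  reduce: (8/35)
  pull out 2: (2/35) = -1  (since 35 mod 8 = 3)
  pull out 2: (2/35) = -1  (since 35 mod 8 = 3)
  pull out 2: (2/35) = -1  (since 35 mod 8 = 3)
  (1/35) = 1
Product of signs = -1

-1


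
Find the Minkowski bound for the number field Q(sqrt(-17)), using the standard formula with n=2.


d = -17, d mod 4 = 3, so disc(K) = 4d = -68; |disc(K)| = 68
Imaginary quadratic field, so n = 2, s = r2 = 1, r1 = 0
M = (n!/n^n) * (4/pi)^s * sqrt(|disc(K)|) = (2!/2^2) * (4/pi)^1 * sqrt(68)
= 0.5 * 1.273240 * 8.246211
= 5.2497

5.2497


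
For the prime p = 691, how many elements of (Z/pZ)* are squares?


For prime p, the number of non-zero quadratic residues is (p-1)/2.
= (691-1)/2
= 345

345


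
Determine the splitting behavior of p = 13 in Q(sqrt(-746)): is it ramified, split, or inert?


K = Q(sqrt(-746)). Since d mod 4 = 2, disc(K) = -2984.
Check p | disc: -2984 mod 13 = 6.
p does not divide disc. Compute Legendre symbol (d/p):
8^((13-1)/2) mod 13 = -1
(d/p) = -1, so p is inert: (p) stays prime with e=1, f=2, g=1.
Therefore p is inert.

inert


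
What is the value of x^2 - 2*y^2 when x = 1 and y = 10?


x^2 - d*y^2
= 1^2 - 2*10^2
= 1 - 200
= -199

-199


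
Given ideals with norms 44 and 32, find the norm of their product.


N(IJ) = N(I) * N(J)
= 44 * 32
= 1408

1408


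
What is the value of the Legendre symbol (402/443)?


p = 443 is prime, so compute (402/443) with the reciprocity algorithm (Jacobi-symbol steps: pull out 2s via (2/n), flip via reciprocity, reduce):
  pull out 2: (2/443) = -1  (since 443 mod 8 = 3)
  reciprocity: (201/443) -> +(443/201)
  reduce: (41/201)
  reciprocity: (41/201) -> +(201/41)
  reduce: (37/41)
  reciprocity: (37/41) -> +(41/37)
  reduce: (4/37)
  pull out 2: (2/37) = -1  (since 37 mod 8 = 5)
  pull out 2: (2/37) = -1  (since 37 mod 8 = 5)
  (1/37) = 1
Product of signs = -1
(402/443) = -1

-1


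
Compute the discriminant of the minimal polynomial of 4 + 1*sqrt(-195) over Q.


The element 4 + 1*sqrt(-195) has minimal polynomial:
x^2 - 8*x + 211
Discriminant = (-8)^2 - 4*(211)
= 64 - 844
= -780

-780


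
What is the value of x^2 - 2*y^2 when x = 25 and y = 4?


x^2 - d*y^2
= 25^2 - 2*4^2
= 625 - 32
= 593

593


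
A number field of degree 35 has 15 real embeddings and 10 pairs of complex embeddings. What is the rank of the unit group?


By Dirichlet's unit theorem:
rank = r1 + r2 - 1
= 15 + 10 - 1
= 24

24


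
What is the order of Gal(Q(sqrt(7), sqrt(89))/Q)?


The 2 square roots of distinct primes are multiplicatively independent over Q,
so [K:Q] = 2^2 and Gal(K/Q) is isomorphic to (Z/2Z)^2.
|Gal| = 2^2 = 4

4


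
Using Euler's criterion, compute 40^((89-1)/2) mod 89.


p = 89 is prime and the exponent is (p-1)/2 = 44, so by Euler's criterion 40^44 = (40/89) = +1 or -1 mod 89.
Compute by square-and-multiply:
  44 = 32 + 8 + 4 (binary 101100)
  Repeated squaring mod 89: 40^1 = 40, 40^2 = 87, 40^4 = 4, 40^8 = 16, 40^16 = 78, 40^32 = 32
  40^44 = 40^32 * 40^8 * 40^4 = 32 * 16 * 4 mod 89
    32 * 16 = 512 = 67 mod 89
    67 * 4 = 268 = 1 mod 89
  40^44 = 1 mod 89
Result 1: 40 is a quadratic residue mod 89.
40^44 mod 89 = 1

1
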